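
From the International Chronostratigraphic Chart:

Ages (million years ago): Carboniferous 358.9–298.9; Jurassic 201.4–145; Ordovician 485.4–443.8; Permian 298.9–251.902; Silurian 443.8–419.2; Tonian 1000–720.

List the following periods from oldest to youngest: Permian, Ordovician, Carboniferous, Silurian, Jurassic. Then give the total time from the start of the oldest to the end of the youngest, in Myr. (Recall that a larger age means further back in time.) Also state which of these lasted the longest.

Ordovician → Silurian → Carboniferous → Permian → Jurassic; total span 340.4 Myr; longest is Carboniferous

Start ages (Ma): Ordovician 485.4, Silurian 443.8, Carboniferous 358.9, Permian 298.9, Jurassic 201.4.
Ordered oldest to youngest: Ordovician, Silurian, Carboniferous, Permian, Jurassic.
Span = 485.4 − 145 = 340.4 Myr.
Durations: Ordovician 41.6, Silurian 24.6, Jurassic 56.4, Permian 46.998, Carboniferous 60 → longest is Carboniferous (60 Myr).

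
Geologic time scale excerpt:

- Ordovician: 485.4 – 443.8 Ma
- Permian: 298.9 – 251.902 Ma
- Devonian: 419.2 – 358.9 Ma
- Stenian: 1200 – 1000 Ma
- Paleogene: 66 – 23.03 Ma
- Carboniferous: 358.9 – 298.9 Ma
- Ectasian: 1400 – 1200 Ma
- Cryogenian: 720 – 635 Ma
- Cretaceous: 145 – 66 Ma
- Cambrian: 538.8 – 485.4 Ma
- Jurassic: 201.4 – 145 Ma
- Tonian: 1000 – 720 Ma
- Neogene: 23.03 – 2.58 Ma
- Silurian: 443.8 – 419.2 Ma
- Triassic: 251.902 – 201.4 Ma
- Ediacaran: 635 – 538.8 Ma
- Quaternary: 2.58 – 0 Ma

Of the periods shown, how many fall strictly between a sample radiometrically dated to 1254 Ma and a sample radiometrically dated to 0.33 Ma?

15

The older date is 1254 Ma and the younger is 0.33 Ma.
Periods with start < 1254 and end > 0.33 Ma: Stenian (1200–1000), Tonian (1000–720), Cryogenian (720–635), Ediacaran (635–538.8), Cambrian (538.8–485.4), Ordovician (485.4–443.8), Silurian (443.8–419.2), Devonian (419.2–358.9), Carboniferous (358.9–298.9), Permian (298.9–251.902), Triassic (251.902–201.4), Jurassic (201.4–145), Cretaceous (145–66), Paleogene (66–23.03), Neogene (23.03–2.58).
That is 15 complete periods.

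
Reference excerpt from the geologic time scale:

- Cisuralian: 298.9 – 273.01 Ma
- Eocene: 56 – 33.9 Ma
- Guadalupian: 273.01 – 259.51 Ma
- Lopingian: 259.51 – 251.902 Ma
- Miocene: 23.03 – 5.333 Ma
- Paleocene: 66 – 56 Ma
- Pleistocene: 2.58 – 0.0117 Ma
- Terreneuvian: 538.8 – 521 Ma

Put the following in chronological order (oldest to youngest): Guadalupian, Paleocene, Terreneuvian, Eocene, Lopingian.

Sorting by start age (descending Ma, since larger Ma = older): Terreneuvian start 538.8, Guadalupian start 273.01, Lopingian start 259.51, Paleocene start 66, Eocene start 56.

Terreneuvian, Guadalupian, Lopingian, Paleocene, Eocene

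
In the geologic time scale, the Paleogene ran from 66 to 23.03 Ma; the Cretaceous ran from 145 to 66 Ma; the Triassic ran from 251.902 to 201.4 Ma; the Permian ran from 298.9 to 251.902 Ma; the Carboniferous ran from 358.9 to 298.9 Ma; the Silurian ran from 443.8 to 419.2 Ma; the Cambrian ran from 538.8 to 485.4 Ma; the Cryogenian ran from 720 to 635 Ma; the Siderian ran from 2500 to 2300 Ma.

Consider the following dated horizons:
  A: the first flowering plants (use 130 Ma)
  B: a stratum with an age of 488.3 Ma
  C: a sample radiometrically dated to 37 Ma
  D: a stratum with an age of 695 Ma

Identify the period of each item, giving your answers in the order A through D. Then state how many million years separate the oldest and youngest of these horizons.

Match each age against the start–end ranges in the excerpt: A = 130 Ma → Cretaceous (145–66); B = 488.3 Ma → Cambrian (538.8–485.4); C = 37 Ma → Paleogene (66–23.03); D = 695 Ma → Cryogenian (720–635).
The largest age is 695 Ma and the smallest is 37 Ma; their difference is 658 Myr.

A — Cretaceous; B — Cambrian; C — Paleogene; D — Cryogenian; span 658 million years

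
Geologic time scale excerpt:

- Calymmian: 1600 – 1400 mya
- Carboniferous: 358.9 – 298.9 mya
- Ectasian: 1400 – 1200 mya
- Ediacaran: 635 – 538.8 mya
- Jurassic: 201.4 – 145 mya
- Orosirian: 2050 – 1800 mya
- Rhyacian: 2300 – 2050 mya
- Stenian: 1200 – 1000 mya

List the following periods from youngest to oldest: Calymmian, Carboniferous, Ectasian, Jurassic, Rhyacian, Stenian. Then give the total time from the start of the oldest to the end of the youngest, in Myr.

Jurassic → Carboniferous → Stenian → Ectasian → Calymmian → Rhyacian; total span 2155 Myr

Start ages (Ma): Rhyacian 2300, Calymmian 1600, Ectasian 1400, Stenian 1200, Carboniferous 358.9, Jurassic 201.4.
Ordered youngest to oldest: Jurassic, Carboniferous, Stenian, Ectasian, Calymmian, Rhyacian.
Span = 2300 − 145 = 2155 Myr.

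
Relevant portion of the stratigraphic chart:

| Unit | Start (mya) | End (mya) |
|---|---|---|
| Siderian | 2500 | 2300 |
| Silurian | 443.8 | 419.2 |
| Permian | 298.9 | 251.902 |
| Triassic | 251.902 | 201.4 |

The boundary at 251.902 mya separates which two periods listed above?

Permian and Triassic

The Permian ends at 251.902 mya and the Triassic begins at 251.902 mya, so they share that boundary.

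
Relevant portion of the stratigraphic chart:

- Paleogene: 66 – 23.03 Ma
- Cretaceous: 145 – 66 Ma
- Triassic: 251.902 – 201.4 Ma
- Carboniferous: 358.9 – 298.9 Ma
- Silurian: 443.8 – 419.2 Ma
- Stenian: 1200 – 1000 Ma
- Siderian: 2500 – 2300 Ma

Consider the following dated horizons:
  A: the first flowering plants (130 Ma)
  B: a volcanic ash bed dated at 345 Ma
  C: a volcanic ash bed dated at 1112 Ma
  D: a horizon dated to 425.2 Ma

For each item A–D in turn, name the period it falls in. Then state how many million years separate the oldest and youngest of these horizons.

A — Cretaceous; B — Carboniferous; C — Stenian; D — Silurian; span 982 million years

Match each age against the start–end ranges in the excerpt: A = 130 Ma → Cretaceous (145–66); B = 345 Ma → Carboniferous (358.9–298.9); C = 1112 Ma → Stenian (1200–1000); D = 425.2 Ma → Silurian (443.8–419.2).
The largest age is 1112 Ma and the smallest is 130 Ma; their difference is 982 Myr.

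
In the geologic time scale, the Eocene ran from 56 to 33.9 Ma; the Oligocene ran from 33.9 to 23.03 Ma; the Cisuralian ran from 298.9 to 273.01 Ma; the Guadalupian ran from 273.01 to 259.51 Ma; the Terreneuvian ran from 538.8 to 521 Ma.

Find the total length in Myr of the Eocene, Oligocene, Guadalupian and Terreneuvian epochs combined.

64.27 million years

Duration is start − end for each: (56 − 33.9) + (33.9 − 23.03) + (273.01 − 259.51) + (538.8 − 521).
That is 22.1 + 10.87 + 13.5 + 17.8, which totals 64.27 million years.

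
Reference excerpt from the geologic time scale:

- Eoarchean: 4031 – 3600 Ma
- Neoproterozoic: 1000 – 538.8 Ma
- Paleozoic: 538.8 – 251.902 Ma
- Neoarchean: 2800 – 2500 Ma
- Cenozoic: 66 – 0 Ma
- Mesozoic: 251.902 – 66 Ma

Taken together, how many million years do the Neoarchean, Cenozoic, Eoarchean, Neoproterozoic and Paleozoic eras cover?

1545.098 million years

Duration is start − end for each: (2800 − 2500) + (66 − 0) + (4031 − 3600) + (1000 − 538.8) + (538.8 − 251.902).
That is 300 + 66 + 431 + 461.2 + 286.898, which totals 1545.098 million years.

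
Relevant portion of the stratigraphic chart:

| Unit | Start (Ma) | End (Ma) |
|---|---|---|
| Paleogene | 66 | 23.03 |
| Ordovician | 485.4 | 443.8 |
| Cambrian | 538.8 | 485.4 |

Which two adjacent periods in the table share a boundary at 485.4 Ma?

Cambrian and Ordovician

The Cambrian ends at 485.4 Ma and the Ordovician begins at 485.4 Ma, so they share that boundary.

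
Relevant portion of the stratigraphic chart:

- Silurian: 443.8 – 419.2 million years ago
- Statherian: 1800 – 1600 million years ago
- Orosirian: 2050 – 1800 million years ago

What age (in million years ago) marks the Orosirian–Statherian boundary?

The Orosirian ends and the Statherian begins at 1800 million years ago.

1800 million years ago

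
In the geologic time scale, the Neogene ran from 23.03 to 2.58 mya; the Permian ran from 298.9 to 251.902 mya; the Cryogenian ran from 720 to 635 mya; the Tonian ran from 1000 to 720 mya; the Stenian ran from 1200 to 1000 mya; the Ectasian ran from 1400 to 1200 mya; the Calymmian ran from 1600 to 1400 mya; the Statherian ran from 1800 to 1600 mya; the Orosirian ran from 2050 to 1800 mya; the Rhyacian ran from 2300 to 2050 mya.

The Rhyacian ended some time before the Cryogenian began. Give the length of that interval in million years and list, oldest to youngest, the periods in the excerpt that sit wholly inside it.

End of Rhyacian = 2050 Ma; start of Cryogenian = 720 Ma.
Gap = 2050 − 720 = 1330 Myr.
Periods wholly inside 2050–720 Ma: Orosirian (2050–1800), Statherian (1800–1600), Calymmian (1600–1400), Ectasian (1400–1200), Stenian (1200–1000), Tonian (1000–720).

1330 million years; Orosirian, Statherian, Calymmian, Ectasian, Stenian, Tonian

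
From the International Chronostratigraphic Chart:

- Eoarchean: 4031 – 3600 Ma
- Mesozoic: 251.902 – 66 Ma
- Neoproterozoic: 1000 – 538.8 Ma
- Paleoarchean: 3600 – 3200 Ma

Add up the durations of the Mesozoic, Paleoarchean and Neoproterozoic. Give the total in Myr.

Each duration: Mesozoic = 185.902; Paleoarchean = 400; Neoproterozoic = 461.2.
Sum: 185.902 + 400 + 461.2 = 1047.102 Myr.

1047.102 million years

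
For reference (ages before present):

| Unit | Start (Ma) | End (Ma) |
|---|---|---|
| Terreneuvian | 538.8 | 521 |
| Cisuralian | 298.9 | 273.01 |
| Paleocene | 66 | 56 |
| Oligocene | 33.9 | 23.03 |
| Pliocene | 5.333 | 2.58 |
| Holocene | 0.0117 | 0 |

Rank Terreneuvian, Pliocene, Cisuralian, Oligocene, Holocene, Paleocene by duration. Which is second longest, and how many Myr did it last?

Durations: Terreneuvian 17.8; Pliocene 2.753; Cisuralian 25.89; Oligocene 10.87; Holocene 0.0117; Paleocene 10 Myr.
Sorted longest-first: Cisuralian (25.89), Terreneuvian (17.8), Oligocene (10.87), Paleocene (10), Pliocene (2.753), Holocene (0.0117).
The second longest is Terreneuvian at 17.8 Myr.

Terreneuvian, 17.8 million years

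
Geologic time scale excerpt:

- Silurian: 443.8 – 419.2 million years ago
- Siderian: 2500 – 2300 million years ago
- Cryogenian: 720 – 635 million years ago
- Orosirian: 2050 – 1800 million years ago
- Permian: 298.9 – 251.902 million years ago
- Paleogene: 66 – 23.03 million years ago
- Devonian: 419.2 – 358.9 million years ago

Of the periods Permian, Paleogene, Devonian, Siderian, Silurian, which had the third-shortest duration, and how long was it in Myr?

Permian, 46.998 million years

Start − end for each: Permian 298.9 − 251.902 = 46.998; Paleogene 66 − 23.03 = 42.97; Devonian 419.2 − 358.9 = 60.3; Siderian 2500 − 2300 = 200; Silurian 443.8 − 419.2 = 24.6.
Ranking these from shortest: Silurian < Paleogene < Permian < Devonian < Siderian.
Position 3 in that ranking is Permian, which lasted 46.998 Myr.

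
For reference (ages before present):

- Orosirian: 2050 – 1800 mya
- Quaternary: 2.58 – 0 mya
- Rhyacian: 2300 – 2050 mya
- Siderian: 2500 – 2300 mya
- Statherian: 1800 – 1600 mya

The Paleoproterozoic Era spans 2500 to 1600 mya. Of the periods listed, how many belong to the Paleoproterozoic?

4

Periods inside 2500–1600 Ma: Siderian, Rhyacian, Orosirian, Statherian — 4 in total.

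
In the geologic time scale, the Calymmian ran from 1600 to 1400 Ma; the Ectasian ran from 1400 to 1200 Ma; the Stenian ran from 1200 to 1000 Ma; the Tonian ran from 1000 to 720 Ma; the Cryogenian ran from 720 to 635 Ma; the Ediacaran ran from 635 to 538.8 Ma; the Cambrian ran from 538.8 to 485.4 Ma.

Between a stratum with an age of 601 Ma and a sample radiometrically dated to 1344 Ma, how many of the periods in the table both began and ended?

The older date is 1344 Ma and the younger is 601 Ma.
Periods with start < 1344 and end > 601 Ma: Stenian (1200–1000), Tonian (1000–720), Cryogenian (720–635).
That is 3 complete periods.

3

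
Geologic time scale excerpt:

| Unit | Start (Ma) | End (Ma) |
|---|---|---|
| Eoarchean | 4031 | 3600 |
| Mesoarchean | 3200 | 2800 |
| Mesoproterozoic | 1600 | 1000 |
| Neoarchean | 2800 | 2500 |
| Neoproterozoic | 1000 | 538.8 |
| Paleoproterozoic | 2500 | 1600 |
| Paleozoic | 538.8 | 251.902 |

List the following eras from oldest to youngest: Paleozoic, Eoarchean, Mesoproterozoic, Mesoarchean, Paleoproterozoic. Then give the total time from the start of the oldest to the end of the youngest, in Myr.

Eoarchean → Mesoarchean → Paleoproterozoic → Mesoproterozoic → Paleozoic; total span 3779.098 Myr

Start ages (Ma): Eoarchean 4031, Mesoarchean 3200, Paleoproterozoic 2500, Mesoproterozoic 1600, Paleozoic 538.8.
Ordered oldest to youngest: Eoarchean, Mesoarchean, Paleoproterozoic, Mesoproterozoic, Paleozoic.
Span = 4031 − 251.902 = 3779.098 Myr.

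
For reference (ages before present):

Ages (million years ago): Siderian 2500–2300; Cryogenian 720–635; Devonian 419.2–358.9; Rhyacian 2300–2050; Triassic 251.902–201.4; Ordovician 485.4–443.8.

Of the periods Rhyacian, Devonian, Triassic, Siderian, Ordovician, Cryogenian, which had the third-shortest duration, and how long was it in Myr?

Devonian, 60.3 million years

Durations: Rhyacian 250; Devonian 60.3; Triassic 50.502; Siderian 200; Ordovician 41.6; Cryogenian 85 Myr.
Sorted shortest-first: Ordovician (41.6), Triassic (50.502), Devonian (60.3), Cryogenian (85), Siderian (200), Rhyacian (250).
The third shortest is Devonian at 60.3 Myr.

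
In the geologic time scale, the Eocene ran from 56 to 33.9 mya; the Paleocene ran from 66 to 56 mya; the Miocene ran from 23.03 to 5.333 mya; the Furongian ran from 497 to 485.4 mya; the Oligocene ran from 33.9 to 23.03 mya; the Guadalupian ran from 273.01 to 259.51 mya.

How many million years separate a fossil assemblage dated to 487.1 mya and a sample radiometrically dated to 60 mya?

427.1 million years

487.1 − 60 = 427.1 million years.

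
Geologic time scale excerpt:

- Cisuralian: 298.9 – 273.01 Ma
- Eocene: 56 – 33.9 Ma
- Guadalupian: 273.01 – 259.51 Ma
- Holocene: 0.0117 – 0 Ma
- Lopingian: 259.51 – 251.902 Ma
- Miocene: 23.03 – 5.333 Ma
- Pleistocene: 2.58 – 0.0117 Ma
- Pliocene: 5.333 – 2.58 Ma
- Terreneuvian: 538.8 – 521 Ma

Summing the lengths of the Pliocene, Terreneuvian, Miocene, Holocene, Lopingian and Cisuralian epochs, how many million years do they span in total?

Duration is start − end for each: (5.333 − 2.58) + (538.8 − 521) + (23.03 − 5.333) + (0.0117 − 0) + (259.51 − 251.902) + (298.9 − 273.01).
That is 2.753 + 17.8 + 17.697 + 0.0117 + 7.608 + 25.89, which totals 71.7597 million years.

71.7597 million years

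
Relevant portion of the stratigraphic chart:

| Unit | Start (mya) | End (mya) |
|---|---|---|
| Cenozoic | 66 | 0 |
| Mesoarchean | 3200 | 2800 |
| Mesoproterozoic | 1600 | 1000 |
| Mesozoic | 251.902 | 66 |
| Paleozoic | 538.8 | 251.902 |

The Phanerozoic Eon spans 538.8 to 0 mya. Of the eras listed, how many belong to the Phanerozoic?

Eras inside 538.8–0 Ma: Paleozoic, Mesozoic, Cenozoic — 3 in total.

3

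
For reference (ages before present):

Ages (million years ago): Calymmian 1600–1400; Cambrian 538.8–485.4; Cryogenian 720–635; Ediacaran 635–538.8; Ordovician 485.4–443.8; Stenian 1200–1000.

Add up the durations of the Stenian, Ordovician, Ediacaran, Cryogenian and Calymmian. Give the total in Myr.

Each duration: Stenian = 200; Ordovician = 41.6; Ediacaran = 96.2; Cryogenian = 85; Calymmian = 200.
Sum: 200 + 41.6 + 96.2 + 85 + 200 = 622.8 Myr.

622.8 million years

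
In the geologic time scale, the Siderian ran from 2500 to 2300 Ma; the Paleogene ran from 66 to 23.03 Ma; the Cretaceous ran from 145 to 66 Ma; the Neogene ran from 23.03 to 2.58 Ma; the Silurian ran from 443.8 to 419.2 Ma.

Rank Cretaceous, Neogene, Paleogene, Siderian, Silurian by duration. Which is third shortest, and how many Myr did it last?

Start − end for each: Cretaceous 145 − 66 = 79; Neogene 23.03 − 2.58 = 20.45; Paleogene 66 − 23.03 = 42.97; Siderian 2500 − 2300 = 200; Silurian 443.8 − 419.2 = 24.6.
Ranking these from shortest: Neogene < Silurian < Paleogene < Cretaceous < Siderian.
Position 3 in that ranking is Paleogene, which lasted 42.97 Myr.

Paleogene, 42.97 million years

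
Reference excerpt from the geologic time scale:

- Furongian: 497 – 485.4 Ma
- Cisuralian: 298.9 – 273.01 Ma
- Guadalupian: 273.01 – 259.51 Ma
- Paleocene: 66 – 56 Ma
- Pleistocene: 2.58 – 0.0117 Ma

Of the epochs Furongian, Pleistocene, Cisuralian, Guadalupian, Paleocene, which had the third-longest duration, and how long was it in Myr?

Durations: Furongian 11.6; Pleistocene 2.5683; Cisuralian 25.89; Guadalupian 13.5; Paleocene 10 Myr.
Sorted longest-first: Cisuralian (25.89), Guadalupian (13.5), Furongian (11.6), Paleocene (10), Pleistocene (2.5683).
The third longest is Furongian at 11.6 Myr.

Furongian, 11.6 million years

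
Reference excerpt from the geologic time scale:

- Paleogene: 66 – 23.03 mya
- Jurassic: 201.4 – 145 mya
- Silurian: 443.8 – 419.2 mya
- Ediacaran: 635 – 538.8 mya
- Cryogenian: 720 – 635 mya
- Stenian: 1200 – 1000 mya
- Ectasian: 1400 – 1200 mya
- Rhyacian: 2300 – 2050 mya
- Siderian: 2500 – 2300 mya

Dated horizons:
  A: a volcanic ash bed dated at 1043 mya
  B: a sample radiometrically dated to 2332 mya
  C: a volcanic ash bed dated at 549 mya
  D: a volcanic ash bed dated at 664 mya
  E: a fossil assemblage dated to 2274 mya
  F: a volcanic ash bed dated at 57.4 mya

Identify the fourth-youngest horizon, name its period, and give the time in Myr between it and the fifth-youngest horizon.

Sorted youngest-first by Ma: F (57.4), C (549), D (664), A (1043), E (2274), B (2332).
The fourth youngest is A at 1043 Ma, which lies in 1200–1000 Ma: the Stenian.
The fifth youngest is E at 2274 Ma; separation = |1043 − 2274| = 1231 Myr.

A, in the Stenian; 1231 million years to E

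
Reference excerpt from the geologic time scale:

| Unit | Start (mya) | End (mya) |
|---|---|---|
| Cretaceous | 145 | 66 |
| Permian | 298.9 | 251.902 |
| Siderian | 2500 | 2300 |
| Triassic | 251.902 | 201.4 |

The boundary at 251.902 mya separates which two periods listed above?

Permian and Triassic

The Permian ends at 251.902 mya and the Triassic begins at 251.902 mya, so they share that boundary.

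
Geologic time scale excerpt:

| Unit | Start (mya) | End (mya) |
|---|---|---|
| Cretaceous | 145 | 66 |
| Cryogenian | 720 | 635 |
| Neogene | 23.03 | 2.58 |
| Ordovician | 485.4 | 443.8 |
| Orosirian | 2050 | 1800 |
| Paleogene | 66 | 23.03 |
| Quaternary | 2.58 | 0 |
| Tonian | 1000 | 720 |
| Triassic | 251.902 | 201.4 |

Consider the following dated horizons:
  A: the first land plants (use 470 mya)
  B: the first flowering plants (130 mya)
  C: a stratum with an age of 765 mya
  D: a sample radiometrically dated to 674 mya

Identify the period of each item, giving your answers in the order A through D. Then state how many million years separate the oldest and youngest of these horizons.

A — Ordovician; B — Cretaceous; C — Tonian; D — Cryogenian; span 635 million years

Match each age against the start–end ranges in the excerpt: A = 470 Ma → Ordovician (485.4–443.8); B = 130 Ma → Cretaceous (145–66); C = 765 Ma → Tonian (1000–720); D = 674 Ma → Cryogenian (720–635).
The largest age is 765 Ma and the smallest is 130 Ma; their difference is 635 Myr.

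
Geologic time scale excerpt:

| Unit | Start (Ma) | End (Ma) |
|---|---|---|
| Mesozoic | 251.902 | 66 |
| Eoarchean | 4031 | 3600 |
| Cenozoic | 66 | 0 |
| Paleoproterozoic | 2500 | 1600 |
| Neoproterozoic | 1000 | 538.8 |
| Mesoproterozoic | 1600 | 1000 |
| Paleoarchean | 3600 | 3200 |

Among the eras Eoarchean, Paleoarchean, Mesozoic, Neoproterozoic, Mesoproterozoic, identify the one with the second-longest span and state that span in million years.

Durations: Eoarchean 431; Paleoarchean 400; Mesozoic 185.902; Neoproterozoic 461.2; Mesoproterozoic 600 Myr.
Sorted longest-first: Mesoproterozoic (600), Neoproterozoic (461.2), Eoarchean (431), Paleoarchean (400), Mesozoic (185.902).
The second longest is Neoproterozoic at 461.2 Myr.

Neoproterozoic, 461.2 million years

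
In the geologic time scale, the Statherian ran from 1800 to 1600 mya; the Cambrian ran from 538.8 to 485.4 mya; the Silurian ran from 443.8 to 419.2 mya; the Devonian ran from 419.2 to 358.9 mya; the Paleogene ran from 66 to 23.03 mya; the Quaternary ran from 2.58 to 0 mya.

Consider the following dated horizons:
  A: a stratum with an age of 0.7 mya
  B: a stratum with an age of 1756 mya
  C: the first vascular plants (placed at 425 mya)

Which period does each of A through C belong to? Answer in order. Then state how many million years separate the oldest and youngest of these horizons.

A — Quaternary; B — Statherian; C — Silurian; span 1755.3 million years

A: 0.7 Ma lies in 2.58–0 Ma, so Quaternary.
B: 1756 Ma lies in 1800–1600 Ma, so Statherian.
C: 425 Ma lies in 443.8–419.2 Ma, so Silurian.
Oldest = 1756 Ma, youngest = 0.7 Ma → span 1755.3 Myr.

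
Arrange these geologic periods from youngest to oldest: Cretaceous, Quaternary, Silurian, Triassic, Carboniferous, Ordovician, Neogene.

Quaternary, Neogene, Cretaceous, Triassic, Carboniferous, Silurian, Ordovician

Group by era (each group listed oldest first) — Paleozoic: Ordovician, Silurian, Carboniferous; Mesozoic: Triassic, Cretaceous; Cenozoic: Neogene, Quaternary. The eras run Paleozoic → Mesozoic → Cenozoic. Concatenating the groups in that era order and then reversing gives youngest to oldest.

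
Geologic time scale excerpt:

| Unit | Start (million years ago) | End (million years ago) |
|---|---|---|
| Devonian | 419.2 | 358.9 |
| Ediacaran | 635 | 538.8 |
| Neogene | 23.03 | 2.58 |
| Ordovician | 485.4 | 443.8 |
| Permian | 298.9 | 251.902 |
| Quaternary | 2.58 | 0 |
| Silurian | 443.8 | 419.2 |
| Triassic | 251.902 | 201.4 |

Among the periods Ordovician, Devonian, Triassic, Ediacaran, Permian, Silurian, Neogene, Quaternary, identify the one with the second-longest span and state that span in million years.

Devonian, 60.3 million years

Durations: Ordovician 41.6; Devonian 60.3; Triassic 50.502; Ediacaran 96.2; Permian 46.998; Silurian 24.6; Neogene 20.45; Quaternary 2.58 Myr.
Sorted longest-first: Ediacaran (96.2), Devonian (60.3), Triassic (50.502), Permian (46.998), Ordovician (41.6), Silurian (24.6), Neogene (20.45), Quaternary (2.58).
The second longest is Devonian at 60.3 Myr.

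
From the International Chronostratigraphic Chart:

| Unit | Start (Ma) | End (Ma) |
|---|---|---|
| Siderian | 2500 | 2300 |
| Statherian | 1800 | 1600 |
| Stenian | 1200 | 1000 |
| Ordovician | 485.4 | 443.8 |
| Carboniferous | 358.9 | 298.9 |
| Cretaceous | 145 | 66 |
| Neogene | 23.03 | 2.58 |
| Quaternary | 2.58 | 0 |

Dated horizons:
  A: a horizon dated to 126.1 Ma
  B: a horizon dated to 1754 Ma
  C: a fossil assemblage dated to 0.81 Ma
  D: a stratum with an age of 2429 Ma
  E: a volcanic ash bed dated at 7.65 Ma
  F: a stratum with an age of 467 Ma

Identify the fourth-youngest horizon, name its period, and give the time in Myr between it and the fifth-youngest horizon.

Sorted youngest-first by Ma: C (0.81), E (7.65), A (126.1), F (467), B (1754), D (2429).
The fourth youngest is F at 467 Ma, which lies in 485.4–443.8 Ma: the Ordovician.
The fifth youngest is B at 1754 Ma; separation = |467 − 1754| = 1287 Myr.

F, in the Ordovician; 1287 million years to B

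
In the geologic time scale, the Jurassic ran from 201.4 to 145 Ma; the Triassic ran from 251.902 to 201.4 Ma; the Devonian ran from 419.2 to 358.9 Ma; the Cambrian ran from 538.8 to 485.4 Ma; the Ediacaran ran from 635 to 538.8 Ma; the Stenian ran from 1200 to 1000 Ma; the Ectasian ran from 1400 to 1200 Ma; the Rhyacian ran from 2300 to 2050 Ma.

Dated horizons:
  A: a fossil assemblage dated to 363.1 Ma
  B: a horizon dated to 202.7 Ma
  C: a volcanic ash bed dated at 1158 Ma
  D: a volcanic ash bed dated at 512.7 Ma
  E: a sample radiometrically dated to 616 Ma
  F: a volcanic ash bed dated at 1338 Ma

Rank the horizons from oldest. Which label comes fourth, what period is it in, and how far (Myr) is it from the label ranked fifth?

Larger Ma means older, so oldest first: F 1338 > C 1158 > E 616 > D 512.7 > A 363.1 > B 202.7.
Counting 4 along gives D (512.7 Ma); the excerpt puts that inside the Cambrian, 538.8–485.4 Ma.
Next in line is A (363.1 Ma), and 512.7 − 363.1 = 149.6 Myr.

D, in the Cambrian; 149.6 million years to A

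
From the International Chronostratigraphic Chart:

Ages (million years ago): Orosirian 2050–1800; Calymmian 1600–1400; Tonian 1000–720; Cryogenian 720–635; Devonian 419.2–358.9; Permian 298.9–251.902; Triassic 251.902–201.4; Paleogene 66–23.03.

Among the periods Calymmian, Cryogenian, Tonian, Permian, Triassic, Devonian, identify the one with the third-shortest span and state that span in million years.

Devonian, 60.3 million years

Durations: Calymmian 200; Cryogenian 85; Tonian 280; Permian 46.998; Triassic 50.502; Devonian 60.3 Myr.
Sorted shortest-first: Permian (46.998), Triassic (50.502), Devonian (60.3), Cryogenian (85), Calymmian (200), Tonian (280).
The third shortest is Devonian at 60.3 Myr.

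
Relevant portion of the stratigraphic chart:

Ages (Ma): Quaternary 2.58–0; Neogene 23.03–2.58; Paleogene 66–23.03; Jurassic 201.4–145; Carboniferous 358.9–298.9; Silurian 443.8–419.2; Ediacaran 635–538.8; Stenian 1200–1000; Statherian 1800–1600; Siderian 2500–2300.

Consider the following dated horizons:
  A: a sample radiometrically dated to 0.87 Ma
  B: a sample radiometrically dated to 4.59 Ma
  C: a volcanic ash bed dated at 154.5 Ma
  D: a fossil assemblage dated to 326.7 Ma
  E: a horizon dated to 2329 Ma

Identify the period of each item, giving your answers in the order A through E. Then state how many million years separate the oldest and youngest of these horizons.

Match each age against the start–end ranges in the excerpt: A = 0.87 Ma → Quaternary (2.58–0); B = 4.59 Ma → Neogene (23.03–2.58); C = 154.5 Ma → Jurassic (201.4–145); D = 326.7 Ma → Carboniferous (358.9–298.9); E = 2329 Ma → Siderian (2500–2300).
The largest age is 2329 Ma and the smallest is 0.87 Ma; their difference is 2328.13 Myr.

A — Quaternary; B — Neogene; C — Jurassic; D — Carboniferous; E — Siderian; span 2328.13 million years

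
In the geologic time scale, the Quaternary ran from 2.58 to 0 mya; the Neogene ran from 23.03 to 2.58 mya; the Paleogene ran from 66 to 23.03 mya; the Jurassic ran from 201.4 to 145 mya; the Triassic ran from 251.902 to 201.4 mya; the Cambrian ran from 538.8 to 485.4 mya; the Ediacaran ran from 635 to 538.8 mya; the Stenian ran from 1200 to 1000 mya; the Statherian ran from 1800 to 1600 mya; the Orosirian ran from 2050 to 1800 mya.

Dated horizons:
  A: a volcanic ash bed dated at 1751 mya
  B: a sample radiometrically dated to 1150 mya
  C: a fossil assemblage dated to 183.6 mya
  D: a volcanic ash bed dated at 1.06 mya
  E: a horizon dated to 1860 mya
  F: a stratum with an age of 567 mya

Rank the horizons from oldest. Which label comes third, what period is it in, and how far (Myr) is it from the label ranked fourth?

Larger Ma means older, so oldest first: E 1860 > A 1751 > B 1150 > F 567 > C 183.6 > D 1.06.
Counting 3 along gives B (1150 Ma); the excerpt puts that inside the Stenian, 1200–1000 Ma.
Next in line is F (567 Ma), and 1150 − 567 = 583 Myr.

B, in the Stenian; 583 million years to F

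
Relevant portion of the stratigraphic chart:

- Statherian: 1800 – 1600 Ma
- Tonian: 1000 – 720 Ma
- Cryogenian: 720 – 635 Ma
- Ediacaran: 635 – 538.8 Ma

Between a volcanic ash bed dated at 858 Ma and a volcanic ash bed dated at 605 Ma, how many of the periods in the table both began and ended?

1

858 Ma sits inside the Tonian (1000–720) and 605 Ma inside the Ediacaran (635–538.8); neither of those is wholly between the two dates.
The listed periods lying completely between them are Cryogenian — 1 in all.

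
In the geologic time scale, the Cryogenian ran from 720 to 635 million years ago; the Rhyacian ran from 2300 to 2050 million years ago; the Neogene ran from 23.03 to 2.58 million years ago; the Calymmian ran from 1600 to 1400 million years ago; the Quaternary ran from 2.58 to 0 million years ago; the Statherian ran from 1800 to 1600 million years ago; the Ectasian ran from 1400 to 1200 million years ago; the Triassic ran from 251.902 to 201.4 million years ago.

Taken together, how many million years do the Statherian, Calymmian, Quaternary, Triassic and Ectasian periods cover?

653.082 million years

Duration is start − end for each: (1800 − 1600) + (1600 − 1400) + (2.58 − 0) + (251.902 − 201.4) + (1400 − 1200).
That is 200 + 200 + 2.58 + 50.502 + 200, which totals 653.082 million years.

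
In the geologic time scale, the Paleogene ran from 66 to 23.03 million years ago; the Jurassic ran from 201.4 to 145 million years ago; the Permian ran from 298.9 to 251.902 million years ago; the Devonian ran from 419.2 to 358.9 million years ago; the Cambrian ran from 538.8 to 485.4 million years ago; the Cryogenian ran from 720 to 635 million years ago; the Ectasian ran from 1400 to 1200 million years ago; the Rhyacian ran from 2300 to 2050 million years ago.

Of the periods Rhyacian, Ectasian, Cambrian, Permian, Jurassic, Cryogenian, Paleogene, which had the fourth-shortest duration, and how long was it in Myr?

Jurassic, 56.4 million years

Start − end for each: Rhyacian 2300 − 2050 = 250; Ectasian 1400 − 1200 = 200; Cambrian 538.8 − 485.4 = 53.4; Permian 298.9 − 251.902 = 46.998; Jurassic 201.4 − 145 = 56.4; Cryogenian 720 − 635 = 85; Paleogene 66 − 23.03 = 42.97.
Ranking these from shortest: Paleogene < Permian < Cambrian < Jurassic < Cryogenian < Ectasian < Rhyacian.
Position 4 in that ranking is Jurassic, which lasted 56.4 Myr.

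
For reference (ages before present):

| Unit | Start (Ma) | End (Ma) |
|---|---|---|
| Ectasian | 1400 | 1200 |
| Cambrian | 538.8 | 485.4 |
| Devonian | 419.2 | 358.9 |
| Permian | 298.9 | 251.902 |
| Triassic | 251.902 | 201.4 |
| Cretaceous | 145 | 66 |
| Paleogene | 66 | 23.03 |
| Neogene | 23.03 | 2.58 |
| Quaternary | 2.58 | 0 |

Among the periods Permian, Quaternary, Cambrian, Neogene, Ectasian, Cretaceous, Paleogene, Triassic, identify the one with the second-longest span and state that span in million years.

Start − end for each: Permian 298.9 − 251.902 = 46.998; Quaternary 2.58 − 0 = 2.58; Cambrian 538.8 − 485.4 = 53.4; Neogene 23.03 − 2.58 = 20.45; Ectasian 1400 − 1200 = 200; Cretaceous 145 − 66 = 79; Paleogene 66 − 23.03 = 42.97; Triassic 251.902 − 201.4 = 50.502.
Ranking these from longest: Ectasian > Cretaceous > Cambrian > Triassic > Permian > Paleogene > Neogene > Quaternary.
Position 2 in that ranking is Cretaceous, which lasted 79 Myr.

Cretaceous, 79 million years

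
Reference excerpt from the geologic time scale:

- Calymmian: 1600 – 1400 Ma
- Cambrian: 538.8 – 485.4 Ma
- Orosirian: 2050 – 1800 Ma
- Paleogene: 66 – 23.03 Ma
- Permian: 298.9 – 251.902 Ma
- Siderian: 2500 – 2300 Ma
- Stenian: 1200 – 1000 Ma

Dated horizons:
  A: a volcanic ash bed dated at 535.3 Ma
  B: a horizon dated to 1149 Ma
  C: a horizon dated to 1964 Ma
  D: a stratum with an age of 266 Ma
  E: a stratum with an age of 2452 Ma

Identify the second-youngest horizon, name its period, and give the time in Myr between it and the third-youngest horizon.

A, in the Cambrian; 613.7 million years to B

Sorted youngest-first by Ma: D (266), A (535.3), B (1149), C (1964), E (2452).
The second youngest is A at 535.3 Ma, which lies in 538.8–485.4 Ma: the Cambrian.
The third youngest is B at 1149 Ma; separation = |535.3 − 1149| = 613.7 Myr.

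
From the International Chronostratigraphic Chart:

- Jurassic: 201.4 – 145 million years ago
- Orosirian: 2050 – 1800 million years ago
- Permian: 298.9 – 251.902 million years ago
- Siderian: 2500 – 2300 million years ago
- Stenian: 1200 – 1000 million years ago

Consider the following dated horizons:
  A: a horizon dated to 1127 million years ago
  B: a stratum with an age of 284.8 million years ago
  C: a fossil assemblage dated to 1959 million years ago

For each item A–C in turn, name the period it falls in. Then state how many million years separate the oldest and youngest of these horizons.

A: 1127 Ma lies in 1200–1000 Ma, so Stenian.
B: 284.8 Ma lies in 298.9–251.902 Ma, so Permian.
C: 1959 Ma lies in 2050–1800 Ma, so Orosirian.
Oldest = 1959 Ma, youngest = 284.8 Ma → span 1674.2 Myr.

A — Stenian; B — Permian; C — Orosirian; span 1674.2 million years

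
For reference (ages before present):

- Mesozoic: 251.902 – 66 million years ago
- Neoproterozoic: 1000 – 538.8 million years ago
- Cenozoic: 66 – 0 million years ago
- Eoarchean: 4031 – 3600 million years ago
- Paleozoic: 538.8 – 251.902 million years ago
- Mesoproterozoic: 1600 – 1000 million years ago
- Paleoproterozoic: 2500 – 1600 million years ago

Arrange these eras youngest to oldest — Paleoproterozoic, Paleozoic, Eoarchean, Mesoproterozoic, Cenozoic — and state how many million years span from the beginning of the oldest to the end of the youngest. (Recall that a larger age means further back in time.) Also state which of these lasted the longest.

From the excerpt: Paleoproterozoic 2500–1600; Paleozoic 538.8–251.902; Eoarchean 4031–3600; Mesoproterozoic 1600–1000; Cenozoic 66–0 (Ma).
Larger Ma is earlier, so the oldest is Eoarchean and the youngest is Cenozoic; youngest to oldest: Cenozoic, Paleozoic, Mesoproterozoic, Paleoproterozoic, Eoarchean.
Oldest start 4031 minus youngest end 0 gives 4031 Myr overall.
Individual lengths (start − end): Paleoproterozoic 900; Mesoproterozoic 600; Cenozoic 66; Eoarchean 431; Paleozoic 286.898. The largest is Paleoproterozoic at 900 Myr.

Cenozoic, Paleozoic, Mesoproterozoic, Paleoproterozoic, Eoarchean; total span 4031 Myr; longest is Paleoproterozoic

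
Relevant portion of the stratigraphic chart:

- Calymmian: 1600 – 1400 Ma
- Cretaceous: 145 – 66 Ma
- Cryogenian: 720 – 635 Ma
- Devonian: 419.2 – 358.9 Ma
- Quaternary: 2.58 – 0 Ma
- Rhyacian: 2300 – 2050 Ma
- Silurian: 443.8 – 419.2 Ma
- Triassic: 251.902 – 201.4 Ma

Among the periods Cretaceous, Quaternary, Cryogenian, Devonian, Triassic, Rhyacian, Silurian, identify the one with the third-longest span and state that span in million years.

Cretaceous, 79 million years

Start − end for each: Cretaceous 145 − 66 = 79; Quaternary 2.58 − 0 = 2.58; Cryogenian 720 − 635 = 85; Devonian 419.2 − 358.9 = 60.3; Triassic 251.902 − 201.4 = 50.502; Rhyacian 2300 − 2050 = 250; Silurian 443.8 − 419.2 = 24.6.
Ranking these from longest: Rhyacian > Cryogenian > Cretaceous > Devonian > Triassic > Silurian > Quaternary.
Position 3 in that ranking is Cretaceous, which lasted 79 Myr.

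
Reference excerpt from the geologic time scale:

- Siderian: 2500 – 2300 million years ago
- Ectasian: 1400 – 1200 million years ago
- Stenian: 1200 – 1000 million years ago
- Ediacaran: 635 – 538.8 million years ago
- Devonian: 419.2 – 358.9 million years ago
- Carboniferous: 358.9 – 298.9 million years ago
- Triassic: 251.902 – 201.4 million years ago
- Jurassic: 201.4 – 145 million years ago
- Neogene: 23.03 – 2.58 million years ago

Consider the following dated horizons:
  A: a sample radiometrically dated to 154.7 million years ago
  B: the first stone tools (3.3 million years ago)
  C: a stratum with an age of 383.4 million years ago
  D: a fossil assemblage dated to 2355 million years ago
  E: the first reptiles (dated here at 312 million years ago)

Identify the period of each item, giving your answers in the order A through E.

A: 154.7 Ma lies in 201.4–145 Ma, so Jurassic.
B: 3.3 Ma lies in 23.03–2.58 Ma, so Neogene.
C: 383.4 Ma lies in 419.2–358.9 Ma, so Devonian.
D: 2355 Ma lies in 2500–2300 Ma, so Siderian.
E: 312 Ma lies in 358.9–298.9 Ma, so Carboniferous.

A — Jurassic; B — Neogene; C — Devonian; D — Siderian; E — Carboniferous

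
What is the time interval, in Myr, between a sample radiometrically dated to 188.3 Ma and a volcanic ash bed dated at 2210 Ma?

2021.7 million years

2210 − 188.3 = 2021.7 million years.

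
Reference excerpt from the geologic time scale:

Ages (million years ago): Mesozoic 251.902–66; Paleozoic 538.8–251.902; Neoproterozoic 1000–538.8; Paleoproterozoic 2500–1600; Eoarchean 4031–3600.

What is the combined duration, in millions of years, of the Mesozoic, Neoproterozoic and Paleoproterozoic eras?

1547.102 million years

Duration is start − end for each: (251.902 − 66) + (1000 − 538.8) + (2500 − 1600).
That is 185.902 + 461.2 + 900, which totals 1547.102 million years.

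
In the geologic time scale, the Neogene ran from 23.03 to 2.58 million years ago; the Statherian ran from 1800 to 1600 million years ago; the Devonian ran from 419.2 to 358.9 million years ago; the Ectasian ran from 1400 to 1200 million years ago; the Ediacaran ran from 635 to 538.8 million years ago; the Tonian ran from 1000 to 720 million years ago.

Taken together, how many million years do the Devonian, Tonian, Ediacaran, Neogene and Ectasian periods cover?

656.95 million years

Each duration: Devonian = 60.3; Tonian = 280; Ediacaran = 96.2; Neogene = 20.45; Ectasian = 200.
Sum: 60.3 + 280 + 96.2 + 20.45 + 200 = 656.95 Myr.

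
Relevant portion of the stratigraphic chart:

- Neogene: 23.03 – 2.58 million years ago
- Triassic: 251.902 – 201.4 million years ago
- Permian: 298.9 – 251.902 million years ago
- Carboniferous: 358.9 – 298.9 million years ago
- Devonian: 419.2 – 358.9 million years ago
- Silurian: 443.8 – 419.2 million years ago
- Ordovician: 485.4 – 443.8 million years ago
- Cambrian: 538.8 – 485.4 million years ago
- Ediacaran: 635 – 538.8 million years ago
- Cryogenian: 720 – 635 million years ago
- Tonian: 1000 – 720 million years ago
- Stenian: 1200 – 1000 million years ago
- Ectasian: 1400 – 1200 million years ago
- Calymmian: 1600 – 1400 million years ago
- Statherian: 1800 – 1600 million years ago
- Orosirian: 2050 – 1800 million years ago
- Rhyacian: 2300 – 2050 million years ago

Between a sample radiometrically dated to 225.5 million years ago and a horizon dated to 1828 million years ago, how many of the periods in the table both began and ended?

13

The older date is 1828 Ma and the younger is 225.5 Ma.
Periods with start < 1828 and end > 225.5 Ma: Statherian (1800–1600), Calymmian (1600–1400), Ectasian (1400–1200), Stenian (1200–1000), Tonian (1000–720), Cryogenian (720–635), Ediacaran (635–538.8), Cambrian (538.8–485.4), Ordovician (485.4–443.8), Silurian (443.8–419.2), Devonian (419.2–358.9), Carboniferous (358.9–298.9), Permian (298.9–251.902).
That is 13 complete periods.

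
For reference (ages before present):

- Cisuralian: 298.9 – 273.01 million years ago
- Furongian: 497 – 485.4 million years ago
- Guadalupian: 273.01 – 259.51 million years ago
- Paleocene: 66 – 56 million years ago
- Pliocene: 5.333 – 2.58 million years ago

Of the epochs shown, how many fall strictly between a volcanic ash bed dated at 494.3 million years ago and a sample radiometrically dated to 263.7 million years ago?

The older date is 494.3 Ma and the younger is 263.7 Ma.
Epochs with start < 494.3 and end > 263.7 Ma: Cisuralian (298.9–273.01).
That is 1 complete epoch.

1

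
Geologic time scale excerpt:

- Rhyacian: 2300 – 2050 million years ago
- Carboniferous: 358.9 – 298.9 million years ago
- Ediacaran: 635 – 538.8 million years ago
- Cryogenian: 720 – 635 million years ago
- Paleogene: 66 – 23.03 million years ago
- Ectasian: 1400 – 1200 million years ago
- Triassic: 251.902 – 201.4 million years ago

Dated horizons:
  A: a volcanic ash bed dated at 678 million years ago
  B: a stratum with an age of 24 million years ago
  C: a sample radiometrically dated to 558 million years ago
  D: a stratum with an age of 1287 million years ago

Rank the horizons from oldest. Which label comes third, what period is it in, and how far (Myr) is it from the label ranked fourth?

Larger Ma means older, so oldest first: D 1287 > A 678 > C 558 > B 24.
Counting 3 along gives C (558 Ma); the excerpt puts that inside the Ediacaran, 635–538.8 Ma.
Next in line is B (24 Ma), and 558 − 24 = 534 Myr.

C, in the Ediacaran; 534 million years to B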